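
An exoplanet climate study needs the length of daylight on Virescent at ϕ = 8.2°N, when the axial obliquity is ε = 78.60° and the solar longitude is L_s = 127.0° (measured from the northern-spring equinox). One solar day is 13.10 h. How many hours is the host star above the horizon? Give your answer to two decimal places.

Solar declination: sin δ = sin ε · sin L_s = sin 78.60° × sin 127.0° = 0.78288, so δ = +51.525°.
cos h₀ = −tan ϕ · tan δ = −tan(+8.2°) × tan(+51.525°) = -0.1813, so h₀ = 1.7531 rad = 100.45°.
Daylight = 2h₀/(2π) × 13.10 h = (1.7531/π) × 13.10 = 7.31 h.

7.31 h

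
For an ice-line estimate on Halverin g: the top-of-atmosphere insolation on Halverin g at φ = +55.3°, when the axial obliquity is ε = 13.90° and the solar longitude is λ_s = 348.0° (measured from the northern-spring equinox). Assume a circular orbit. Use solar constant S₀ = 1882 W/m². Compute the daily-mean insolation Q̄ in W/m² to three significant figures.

Q̄ ≈ 303 W/m²

Solar declination: sin δ = sin ε · sin λ_s = sin 13.90° × sin 348.0° = -0.04995, so δ = -2.863°.
cos H₀ = −tan(+55.3°) tan(-2.863°) = 0.0722, H₀ = 1.4985 rad.
Bracket: H₀ sin φ sin δ + cos φ cos δ sin H₀ = 1.4985×0.82214×-0.04995 + 0.56928×0.99875×0.99739 = -0.061537 + 0.567084 = 0.505547.
Q̄ = (S₀/π) × [bracket] = (1882/π) × 0.505547 = 302.9 W/m².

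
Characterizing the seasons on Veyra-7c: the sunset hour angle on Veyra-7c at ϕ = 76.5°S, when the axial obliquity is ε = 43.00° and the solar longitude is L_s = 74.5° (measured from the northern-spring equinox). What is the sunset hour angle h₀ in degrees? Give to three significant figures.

h₀ = 0.00°

Solar declination: sin δ = sin ε · sin L_s = sin 43.00° × sin 74.5° = 0.65719, so δ = +41.086°.
cos h₀ = −tan ϕ · tan δ = 3.6319 ≥ 1, so the host star never rises (polar night) and h₀ = 0.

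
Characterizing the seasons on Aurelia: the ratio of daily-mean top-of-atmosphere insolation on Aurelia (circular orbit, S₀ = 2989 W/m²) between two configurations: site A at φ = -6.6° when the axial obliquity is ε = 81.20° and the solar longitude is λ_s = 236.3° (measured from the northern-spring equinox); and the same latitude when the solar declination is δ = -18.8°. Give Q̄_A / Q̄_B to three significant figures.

Q̄_A / Q̄_B ≈ 0.722

— Configuration A (φ=-6.6°):
Solar declination: sin δ = sin ε · sin λ_s = sin 81.20° × sin 236.3° = -0.82216, so δ = -55.302°.
cos H₀ = −tan(-6.6°) tan(-55.302°) = -0.1671, H₀ = 1.7387 rad.
Bracket: H₀ sin φ sin δ + cos φ cos δ sin H₀ = 1.7387×-0.11494×-0.82216 + 0.99337×0.56926×0.98594 = 0.164306 + 0.557535 = 0.721841.
Q̄ = (S₀/π) × [bracket] = (2989/π) × 0.721841 = 686.78 W/m².
— Configuration B (φ=-6.6°):
cos H₀ = −tan(-6.6°) tan(-18.800°) = -0.0394, H₀ = 1.6102 rad.
Bracket: H₀ sin φ sin δ + cos φ cos δ sin H₀ = 1.6102×-0.11494×-0.32227 + 0.99337×0.94665×0.99922 = 0.059645 + 0.939640 = 0.999285.
Q̄ = (S₀/π) × [bracket] = (2989/π) × 0.999285 = 950.75 W/m².
Ratio Q̄_A / Q̄_B = 686.78 / 950.75 = 0.7224.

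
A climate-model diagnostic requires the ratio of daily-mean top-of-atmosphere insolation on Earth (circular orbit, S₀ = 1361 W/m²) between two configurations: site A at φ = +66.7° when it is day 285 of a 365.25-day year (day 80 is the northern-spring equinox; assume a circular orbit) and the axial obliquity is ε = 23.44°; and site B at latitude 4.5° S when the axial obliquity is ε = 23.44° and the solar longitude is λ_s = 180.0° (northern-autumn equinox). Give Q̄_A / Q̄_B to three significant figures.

Q̄_A / Q̄_B ≈ 0.201

— Configuration A (φ=+66.7°):
Solar longitude: λ_s = 360° × (285 − 80)/365.25 = 202.053°.
sin δ = sin 23.44° × sin 202.053° = -0.14936, so δ = -8.590°.
cos H₀ = −tan(+66.7°) tan(-8.590°) = 0.3507, H₀ = 1.2124 rad.
Bracket: H₀ sin φ sin δ + cos φ cos δ sin H₀ = 1.2124×0.91845×-0.14936 + 0.39555×0.98878×0.93647 = -0.166317 + 0.366265 = 0.199948.
Q̄ = (S₀/π) × [bracket] = (1361/π) × 0.199948 = 86.621 W/m².
— Configuration B (φ=-4.5°):
Solar declination: sin δ = sin ε · sin λ_s = sin 23.44° × sin 180.0° = 0.00000, so δ = +0.000°.
cos H₀ = −tan(-4.5°) tan(+0.000°) = 0.0000, H₀ = 1.5708 rad.
Bracket: H₀ sin φ sin δ + cos φ cos δ sin H₀ = 1.5708×-0.07846×0.00000 + 0.99692×1.00000×1.00000 = -0.000000 + 0.996920 = 0.996920.
Q̄ = (S₀/π) × [bracket] = (1361/π) × 0.996920 = 431.89 W/m².
Ratio Q̄_A / Q̄_B = 86.621 / 431.89 = 0.2006.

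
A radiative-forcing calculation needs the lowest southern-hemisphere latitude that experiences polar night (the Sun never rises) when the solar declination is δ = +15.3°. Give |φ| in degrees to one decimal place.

|φ| = 74.7°

Polar night requires cos H₀ = −tan φ tan δ ≥ 1, i.e. tan φ tan δ ≤ −1.
The boundary is |tan φ| · |tan δ| = 1, so |φ| = 90° − |δ| = 90° − 15.3° = 74.7° in the southern hemisphere.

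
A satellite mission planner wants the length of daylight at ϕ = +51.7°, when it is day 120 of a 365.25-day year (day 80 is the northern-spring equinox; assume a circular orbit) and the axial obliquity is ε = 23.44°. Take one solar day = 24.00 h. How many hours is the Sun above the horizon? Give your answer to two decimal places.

Solar longitude: L_s = 360° × (120 − 80)/365.25 = 39.425°.
sin δ = sin 23.44° × sin 39.425° = 0.25262, so δ = +14.633°.
cos h₀ = −tan ϕ · tan δ = −tan(+51.7°) × tan(+14.633°) = -0.3306, so h₀ = 1.9077 rad = 109.31°.
Daylight = 2h₀/(2π) × 24.00 h = (1.9077/π) × 24.00 = 14.57 h.

14.57 h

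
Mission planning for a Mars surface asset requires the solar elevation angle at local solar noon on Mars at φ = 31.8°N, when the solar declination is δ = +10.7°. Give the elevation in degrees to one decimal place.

68.9°

At local noon the hour angle is zero, so the zenith angle equals |φ − δ| = |+31.8° − (+10.700°)| = 21.100°.
Elevation = 90° − 21.100° = 68.9°.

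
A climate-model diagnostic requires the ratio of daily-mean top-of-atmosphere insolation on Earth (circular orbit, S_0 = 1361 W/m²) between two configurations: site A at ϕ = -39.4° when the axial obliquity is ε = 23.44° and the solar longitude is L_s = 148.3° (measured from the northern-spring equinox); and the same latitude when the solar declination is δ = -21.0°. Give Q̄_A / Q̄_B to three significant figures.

— Configuration A (ϕ=-39.4°):
Solar declination: sin δ = sin ε · sin L_s = sin 23.44° × sin 148.3° = 0.20903, so δ = +12.065°.
cos h₀ = −tan(-39.4°) tan(+12.065°) = 0.1756, h₀ = 1.3943 rad.
Bracket: h₀ sin ϕ sin δ + cos ϕ cos δ sin h₀ = 1.3943×-0.63473×0.20903 + 0.77273×0.97791×0.98447 = -0.184992 + 0.743925 = 0.558933.
Q̄ = (S_0/π) × [bracket] = (1361/π) × 0.558933 = 242.14 W/m².
— Configuration B (ϕ=-39.4°):
cos h₀ = −tan(-39.4°) tan(-21.000°) = -0.3153, h₀ = 1.8916 rad.
Bracket: h₀ sin ϕ sin δ + cos ϕ cos δ sin h₀ = 1.8916×-0.63473×-0.35837 + 0.77273×0.93358×0.94899 = 0.430279 + 0.684606 = 1.114885.
Q̄ = (S_0/π) × [bracket] = (1361/π) × 1.114885 = 482.99 W/m².
Ratio Q̄_A / Q̄_B = 242.14 / 482.99 = 0.5013.

Q̄_A / Q̄_B ≈ 0.501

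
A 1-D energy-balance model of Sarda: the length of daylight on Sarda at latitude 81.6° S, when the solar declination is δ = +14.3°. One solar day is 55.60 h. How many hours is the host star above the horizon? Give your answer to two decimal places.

0.00 h

cos h₀ = −tan ϕ · tan δ = 1.7262 ≥ 1, so the host star never rises (polar night) and h₀ = 0.
Daylight = 2h₀/(2π) × 55.60 h = (0.0000/π) × 55.60 = 0.00 h.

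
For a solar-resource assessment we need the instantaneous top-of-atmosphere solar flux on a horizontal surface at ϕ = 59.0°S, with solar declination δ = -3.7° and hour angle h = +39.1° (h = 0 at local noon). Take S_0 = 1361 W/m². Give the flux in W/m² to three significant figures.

cos θ_z = sin ϕ sin δ + cos ϕ cos δ cos h = 0.055315 + 0.398860 = 0.454175.
Flux = S_0 · cos θ_z = 1361 × 0.454175 = 618.1 W/m².

618 W/m²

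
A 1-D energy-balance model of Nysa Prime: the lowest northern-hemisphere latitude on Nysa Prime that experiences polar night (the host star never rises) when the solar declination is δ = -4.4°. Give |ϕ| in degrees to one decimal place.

Polar night requires cos h₀ = −tan ϕ tan δ ≥ 1, i.e. tan ϕ tan δ ≤ −1.
The boundary is |tan ϕ| · |tan δ| = 1, so |ϕ| = 90° − |δ| = 90° − 4.4° = 85.6° in the northern hemisphere.

|ϕ| = 85.6°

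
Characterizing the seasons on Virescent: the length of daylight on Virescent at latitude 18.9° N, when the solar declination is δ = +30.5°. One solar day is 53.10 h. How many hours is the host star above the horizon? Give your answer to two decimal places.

cos H₀ = −tan φ · tan δ = −tan(+18.9°) × tan(+30.500°) = -0.2017, so H₀ = 1.7739 rad = 101.63°.
Daylight = 2H₀/(2π) × 53.10 h = (1.7739/π) × 53.10 = 29.98 h.

29.98 h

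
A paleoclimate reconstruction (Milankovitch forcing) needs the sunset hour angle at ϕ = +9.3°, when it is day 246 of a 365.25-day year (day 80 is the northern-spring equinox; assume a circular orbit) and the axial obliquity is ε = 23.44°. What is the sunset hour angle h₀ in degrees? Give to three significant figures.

Solar longitude: L_s = 360° × (246 − 80)/365.25 = 163.614°.
sin δ = sin 23.44° × sin 163.614° = 0.11222, so δ = +6.443°.
cos h₀ = −tan ϕ · tan δ = −tan(+9.3°) × tan(+6.443°) = -0.0185, so h₀ = 1.5893 rad = 91.06°.

h₀ = 91.1°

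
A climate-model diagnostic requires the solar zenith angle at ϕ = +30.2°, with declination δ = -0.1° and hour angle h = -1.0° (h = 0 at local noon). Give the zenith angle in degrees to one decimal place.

cos θ_z = sin ϕ sin δ + cos ϕ cos δ cos h = -0.000878 + 0.864142 = 0.863264.
θ_z = arccos(0.863264) = 30.3°.

θ_z = 30.3°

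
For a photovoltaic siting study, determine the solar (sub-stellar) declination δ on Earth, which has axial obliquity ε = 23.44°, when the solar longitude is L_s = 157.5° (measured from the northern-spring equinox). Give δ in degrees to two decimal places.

sin δ = sin ε · sin L_s = sin 23.44° × sin 157.5° = 0.152227.
δ = arcsin(0.152227) = +8.76°.

δ = +8.76°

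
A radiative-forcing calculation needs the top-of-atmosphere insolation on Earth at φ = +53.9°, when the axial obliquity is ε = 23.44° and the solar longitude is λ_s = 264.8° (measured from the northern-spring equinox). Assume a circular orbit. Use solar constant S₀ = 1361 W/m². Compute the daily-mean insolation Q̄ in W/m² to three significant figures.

Q̄ ≈ 58.9 W/m²

Solar declination: sin δ = sin ε · sin λ_s = sin 23.44° × sin 264.8° = -0.39615, so δ = -23.338°.
cos H₀ = −tan(+53.9°) tan(-23.338°) = 0.5917, H₀ = 0.9377 rad.
Bracket: H₀ sin φ sin δ + cos φ cos δ sin H₀ = 0.9377×0.80799×-0.39615 + 0.58920×0.91819×0.80618 = -0.300144 + 0.436141 = 0.135997.
Q̄ = (S₀/π) × [bracket] = (1361/π) × 0.135997 = 58.92 W/m².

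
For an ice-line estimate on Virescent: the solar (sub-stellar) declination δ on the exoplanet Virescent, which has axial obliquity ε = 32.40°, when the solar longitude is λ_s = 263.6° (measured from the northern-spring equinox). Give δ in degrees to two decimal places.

sin δ = sin ε · sin λ_s = sin 32.40° × sin 263.6° = -0.532487.
δ = arcsin(-0.532487) = -32.17°.

δ = -32.17°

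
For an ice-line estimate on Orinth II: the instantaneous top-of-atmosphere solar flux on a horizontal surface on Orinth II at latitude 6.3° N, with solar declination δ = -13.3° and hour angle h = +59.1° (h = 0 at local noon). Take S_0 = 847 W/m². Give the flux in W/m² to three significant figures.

399 W/m²

cos θ_z = sin ϕ sin δ + cos ϕ cos δ cos h = -0.025244 + 0.496749 = 0.471505.
Flux = S_0 · cos θ_z = 847 × 0.471505 = 399.4 W/m².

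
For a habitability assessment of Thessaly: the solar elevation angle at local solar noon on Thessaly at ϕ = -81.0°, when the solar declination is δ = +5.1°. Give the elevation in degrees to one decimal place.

At local noon the hour angle is zero, so the zenith angle equals |ϕ − δ| = |-81.0° − (+5.100°)| = 86.100°.
Elevation = 90° − 86.100° = 3.9°.

3.9°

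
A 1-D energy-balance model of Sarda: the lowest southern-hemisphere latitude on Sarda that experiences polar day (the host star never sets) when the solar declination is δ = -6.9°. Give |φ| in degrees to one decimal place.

|φ| = 83.1°

Polar day requires cos H₀ = −tan φ tan δ ≤ −1, i.e. tan φ tan δ ≥ 1.
The boundary is |tan φ| · |tan δ| = 1, so |φ| = 90° − |δ| = 90° − 6.9° = 83.1° in the southern hemisphere.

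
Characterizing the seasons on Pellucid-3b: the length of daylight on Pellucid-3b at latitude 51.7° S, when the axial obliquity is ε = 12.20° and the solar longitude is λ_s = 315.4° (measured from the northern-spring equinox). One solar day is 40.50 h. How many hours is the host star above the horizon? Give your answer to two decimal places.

Solar declination: sin δ = sin ε · sin λ_s = sin 12.20° × sin 315.4° = -0.14838, so δ = -8.533°.
cos H₀ = −tan φ · tan δ = −tan(-51.7°) × tan(-8.533°) = -0.1900, so H₀ = 1.7619 rad = 100.95°.
Daylight = 2H₀/(2π) × 40.50 h = (1.7619/π) × 40.50 = 22.71 h.

22.71 h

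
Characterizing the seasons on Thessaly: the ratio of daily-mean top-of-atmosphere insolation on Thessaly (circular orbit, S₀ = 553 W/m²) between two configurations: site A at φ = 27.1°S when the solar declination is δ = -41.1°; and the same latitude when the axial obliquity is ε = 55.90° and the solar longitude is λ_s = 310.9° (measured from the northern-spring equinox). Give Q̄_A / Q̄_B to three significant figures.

Q̄_A / Q̄_B ≈ 1.01

— Configuration A (φ=-27.1°):
cos H₀ = −tan(-27.1°) tan(-41.100°) = -0.4464, H₀ = 2.0335 rad.
Bracket: H₀ sin φ sin δ + cos φ cos δ sin H₀ = 2.0335×-0.45554×-0.65738 + 0.89021×0.75356×0.89483 = 0.608958 + 0.600276 = 1.209234.
Q̄ = (S₀/π) × [bracket] = (553/π) × 1.209234 = 212.86 W/m².
— Configuration B (φ=-27.1°):
Solar declination: sin δ = sin ε · sin λ_s = sin 55.90° × sin 310.9° = -0.62589, so δ = -38.748°.
cos H₀ = −tan(-27.1°) tan(-38.748°) = -0.4107, H₀ = 1.9940 rad.
Bracket: H₀ sin φ sin δ + cos φ cos δ sin H₀ = 1.9940×-0.45554×-0.62589 + 0.89021×0.77991×0.91178 = 0.568525 + 0.633034 = 1.201559.
Q̄ = (S₀/π) × [bracket] = (553/π) × 1.201559 = 211.50 W/m².
Ratio Q̄_A / Q̄_B = 212.86 / 211.50 = 1.006.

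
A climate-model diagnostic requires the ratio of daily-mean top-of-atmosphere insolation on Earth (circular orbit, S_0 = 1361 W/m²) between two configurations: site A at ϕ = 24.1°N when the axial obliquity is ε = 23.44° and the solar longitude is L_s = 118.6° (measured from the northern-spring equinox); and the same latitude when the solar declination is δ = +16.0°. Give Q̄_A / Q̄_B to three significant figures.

Q̄_A / Q̄_B ≈ 1.03

— Configuration A (ϕ=+24.1°):
Solar declination: sin δ = sin ε · sin L_s = sin 23.44° × sin 118.6° = 0.34925, so δ = +20.442°.
cos h₀ = −tan(+24.1°) tan(+20.442°) = -0.1667, h₀ = 1.7383 rad.
Bracket: h₀ sin ϕ sin δ + cos ϕ cos δ sin h₀ = 1.7383×0.40833×0.34925 + 0.91283×0.93703×0.98600 = 0.247898 + 0.843374 = 1.091272.
Q̄ = (S_0/π) × [bracket] = (1361/π) × 1.091272 = 472.76 W/m².
— Configuration B (ϕ=+24.1°):
cos h₀ = −tan(+24.1°) tan(+16.000°) = -0.1283, h₀ = 1.6994 rad.
Bracket: h₀ sin ϕ sin δ + cos ϕ cos δ sin h₀ = 1.6994×0.40833×0.27564 + 0.91283×0.96126×0.99174 = 0.191271 + 0.870219 = 1.061490.
Q̄ = (S_0/π) × [bracket] = (1361/π) × 1.061490 = 459.86 W/m².
Ratio Q̄_A / Q̄_B = 472.76 / 459.86 = 1.028.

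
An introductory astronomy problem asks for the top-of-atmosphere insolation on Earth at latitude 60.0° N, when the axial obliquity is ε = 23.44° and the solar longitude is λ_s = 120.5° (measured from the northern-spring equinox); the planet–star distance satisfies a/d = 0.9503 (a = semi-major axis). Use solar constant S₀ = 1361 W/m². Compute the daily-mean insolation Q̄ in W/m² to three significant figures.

Q̄ ≈ 404 W/m²

Solar declination: sin δ = sin ε · sin λ_s = sin 23.44° × sin 120.5° = 0.34275, so δ = +20.044°.
cos H₀ = −tan(+60.0°) tan(+20.044°) = -0.6319, H₀ = 2.2548 rad.
Bracket: H₀ sin φ sin δ + cos φ cos δ sin H₀ = 2.2548×0.86603×0.34275 + 0.50000×0.93943×0.77502 = 0.669296 + 0.364039 = 1.033335.
Inverse-square distance factor (a/d)² = 0.9503² = 0.903070.
Q̄ = (S₀/π) × 0.903070 × [bracket] = (1361/π) × 0.903070 × 1.033335 = 404.3 W/m².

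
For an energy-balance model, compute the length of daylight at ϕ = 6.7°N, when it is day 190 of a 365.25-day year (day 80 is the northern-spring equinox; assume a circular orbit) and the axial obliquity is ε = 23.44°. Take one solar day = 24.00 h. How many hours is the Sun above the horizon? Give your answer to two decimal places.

Solar longitude: L_s = 360° × (190 − 80)/365.25 = 108.419°.
sin δ = sin 23.44° × sin 108.419° = 0.37741, so δ = +22.173°.
cos h₀ = −tan ϕ · tan δ = −tan(+6.7°) × tan(+22.173°) = -0.0479, so h₀ = 1.6187 rad = 92.74°.
Daylight = 2h₀/(2π) × 24.00 h = (1.6187/π) × 24.00 = 12.37 h.

12.37 h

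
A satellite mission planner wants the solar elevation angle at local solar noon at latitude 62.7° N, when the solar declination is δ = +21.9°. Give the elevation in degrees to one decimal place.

49.2°

At local noon the hour angle is zero, so the zenith angle equals |ϕ − δ| = |+62.7° − (+21.900°)| = 40.800°.
Elevation = 90° − 40.800° = 49.2°.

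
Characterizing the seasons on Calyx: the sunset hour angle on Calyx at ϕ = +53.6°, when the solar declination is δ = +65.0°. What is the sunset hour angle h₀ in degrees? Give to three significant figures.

h₀ = 180°

Sunrise equation: cos h₀ = −tan ϕ · tan δ = -2.9087 ≤ −1, so the host star never sets (polar day) and h₀ = π.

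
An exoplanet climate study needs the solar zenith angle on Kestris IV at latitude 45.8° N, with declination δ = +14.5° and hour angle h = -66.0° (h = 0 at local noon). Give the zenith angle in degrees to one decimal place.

θ_z = 63.0°

cos θ_z = sin φ sin δ + cos φ cos δ cos h = 0.179500 + 0.274530 = 0.454030.
θ_z = arccos(0.454030) = 63.0°.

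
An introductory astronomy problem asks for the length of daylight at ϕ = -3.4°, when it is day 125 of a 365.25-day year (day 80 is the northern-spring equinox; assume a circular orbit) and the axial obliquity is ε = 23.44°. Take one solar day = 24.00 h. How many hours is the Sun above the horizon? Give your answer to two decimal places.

11.87 h

Solar longitude: L_s = 360° × (125 − 80)/365.25 = 44.353°.
sin δ = sin 23.44° × sin 44.353° = 0.27809, so δ = +16.146°.
cos h₀ = −tan ϕ · tan δ = −tan(-3.4°) × tan(+16.146°) = 0.0172, so h₀ = 1.5536 rad = 89.01°.
Daylight = 2h₀/(2π) × 24.00 h = (1.5536/π) × 24.00 = 11.87 h.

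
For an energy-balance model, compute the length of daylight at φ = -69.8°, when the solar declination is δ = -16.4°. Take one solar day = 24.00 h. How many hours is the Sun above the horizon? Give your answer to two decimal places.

19.08 h

cos H₀ = −tan φ · tan δ = −tan(-69.8°) × tan(-16.400°) = -0.7999, so H₀ = 2.4980 rad = 143.12°.
Daylight = 2H₀/(2π) × 24.00 h = (2.4980/π) × 24.00 = 19.08 h.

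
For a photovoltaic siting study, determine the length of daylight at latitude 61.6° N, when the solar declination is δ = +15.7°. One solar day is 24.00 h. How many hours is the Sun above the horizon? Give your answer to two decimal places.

cos h₀ = −tan ϕ · tan δ = −tan(+61.6°) × tan(+15.700°) = -0.5199, so h₀ = 2.1175 rad = 121.32°.
Daylight = 2h₀/(2π) × 24.00 h = (2.1175/π) × 24.00 = 16.18 h.

16.18 h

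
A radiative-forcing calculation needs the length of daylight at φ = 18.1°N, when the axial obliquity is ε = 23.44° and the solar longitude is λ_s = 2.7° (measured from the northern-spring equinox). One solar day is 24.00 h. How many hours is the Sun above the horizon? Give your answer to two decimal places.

Solar declination: sin δ = sin ε · sin λ_s = sin 23.44° × sin 2.7° = 0.01874, so δ = +1.074°.
cos H₀ = −tan φ · tan δ = −tan(+18.1°) × tan(+1.074°) = -0.0061, so H₀ = 1.5769 rad = 90.35°.
Daylight = 2H₀/(2π) × 24.00 h = (1.5769/π) × 24.00 = 12.05 h.

12.05 h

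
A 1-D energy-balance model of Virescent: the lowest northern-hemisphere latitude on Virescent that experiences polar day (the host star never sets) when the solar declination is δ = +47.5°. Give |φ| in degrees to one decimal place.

|φ| = 42.5°

Polar day requires cos H₀ = −tan φ tan δ ≤ −1, i.e. tan φ tan δ ≥ 1.
The boundary is |tan φ| · |tan δ| = 1, so |φ| = 90° − |δ| = 90° − 47.5° = 42.5° in the northern hemisphere.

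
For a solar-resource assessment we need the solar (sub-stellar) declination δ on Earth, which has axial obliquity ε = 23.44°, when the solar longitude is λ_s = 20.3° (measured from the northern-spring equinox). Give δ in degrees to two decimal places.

δ = +7.93°

sin δ = sin ε · sin λ_s = sin 23.44° × sin 20.3° = 0.138007.
δ = arcsin(0.138007) = +7.93°.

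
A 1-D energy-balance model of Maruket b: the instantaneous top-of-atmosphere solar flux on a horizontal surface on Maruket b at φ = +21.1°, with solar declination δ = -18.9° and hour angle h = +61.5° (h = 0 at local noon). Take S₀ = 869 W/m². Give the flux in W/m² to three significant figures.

265 W/m²

cos θ_z = sin φ sin δ + cos φ cos δ cos h = -0.116609 + 0.421166 = 0.304557.
Flux = S₀ · cos θ_z = 869 × 0.304557 = 264.7 W/m².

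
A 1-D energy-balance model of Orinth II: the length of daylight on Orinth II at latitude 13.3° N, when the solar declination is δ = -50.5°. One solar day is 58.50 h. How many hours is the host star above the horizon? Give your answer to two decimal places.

cos h₀ = −tan ϕ · tan δ = −tan(+13.3°) × tan(-50.500°) = 0.2868, so h₀ = 1.2799 rad = 73.34°.
Daylight = 2h₀/(2π) × 58.50 h = (1.2799/π) × 58.50 = 23.83 h.

23.83 h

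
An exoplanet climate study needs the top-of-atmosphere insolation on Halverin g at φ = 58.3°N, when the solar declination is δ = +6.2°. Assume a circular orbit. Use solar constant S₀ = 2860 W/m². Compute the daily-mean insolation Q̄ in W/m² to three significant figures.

cos H₀ = −tan(+58.3°) tan(+6.200°) = -0.1759, H₀ = 1.7476 rad.
Bracket: H₀ sin φ sin δ + cos φ cos δ sin H₀ = 1.7476×0.85081×0.10800 + 0.52547×0.99415×0.98441 = 0.160583 + 0.514252 = 0.674835.
Q̄ = (S₀/π) × [bracket] = (2860/π) × 0.674835 = 614.3 W/m².

Q̄ ≈ 614 W/m²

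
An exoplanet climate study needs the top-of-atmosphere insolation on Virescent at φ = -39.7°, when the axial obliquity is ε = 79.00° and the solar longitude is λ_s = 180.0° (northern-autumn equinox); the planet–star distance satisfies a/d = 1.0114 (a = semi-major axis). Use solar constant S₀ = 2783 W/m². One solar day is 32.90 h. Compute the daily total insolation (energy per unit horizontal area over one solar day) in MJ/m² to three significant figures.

82.6 MJ/m²

Solar declination: sin δ = sin ε · sin λ_s = sin 79.00° × sin 180.0° = 0.00000, so δ = +0.000°.
cos H₀ = −tan(-39.7°) tan(+0.000°) = 0.0000, H₀ = 1.5708 rad.
Bracket: H₀ sin φ sin δ + cos φ cos δ sin H₀ = 1.5708×-0.63877×0.00000 + 0.76940×1.00000×1.00000 = -0.000000 + 0.769400 = 0.769400.
Inverse-square distance factor (a/d)² = 1.0114² = 1.022930.
Q̄ = (S₀/π) × 1.022930 × [bracket] = (2783/π) × 1.022930 × 0.769400 = 697.21 W/m².
Daily total = Q̄ × 32.90 h × 3600 s/h = 697.21 × 32.90 × 3600 / 10⁶ = 82.58 MJ/m².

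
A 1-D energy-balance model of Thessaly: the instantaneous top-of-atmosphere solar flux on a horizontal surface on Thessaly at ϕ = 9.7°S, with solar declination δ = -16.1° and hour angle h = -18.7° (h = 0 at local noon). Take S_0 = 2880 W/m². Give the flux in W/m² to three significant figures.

2.72e+03 W/m²

cos θ_z = sin ϕ sin δ + cos ϕ cos δ cos h = 0.046725 + 0.897049 = 0.943774.
Flux = S_0 · cos θ_z = 2880 × 0.943774 = 2718 W/m².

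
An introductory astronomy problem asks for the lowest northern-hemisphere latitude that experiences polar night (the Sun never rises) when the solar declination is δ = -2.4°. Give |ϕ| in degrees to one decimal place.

Polar night requires cos h₀ = −tan ϕ tan δ ≥ 1, i.e. tan ϕ tan δ ≤ −1.
The boundary is |tan ϕ| · |tan δ| = 1, so |ϕ| = 90° − |δ| = 90° − 2.4° = 87.6° in the northern hemisphere.

|ϕ| = 87.6°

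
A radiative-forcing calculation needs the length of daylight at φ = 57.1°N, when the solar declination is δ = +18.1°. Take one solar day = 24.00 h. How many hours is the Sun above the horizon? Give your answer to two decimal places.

cos H₀ = −tan φ · tan δ = −tan(+57.1°) × tan(+18.100°) = -0.5052, so H₀ = 2.1004 rad = 120.35°.
Daylight = 2H₀/(2π) × 24.00 h = (2.1004/π) × 24.00 = 16.05 h.

16.05 h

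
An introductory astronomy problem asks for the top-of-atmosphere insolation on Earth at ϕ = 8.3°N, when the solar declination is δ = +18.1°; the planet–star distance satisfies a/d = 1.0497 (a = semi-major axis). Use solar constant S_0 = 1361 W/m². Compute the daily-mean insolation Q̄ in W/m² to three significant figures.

Q̄ ≈ 483 W/m²

cos h₀ = −tan(+8.3°) tan(+18.100°) = -0.0477, h₀ = 1.6185 rad.
Bracket: h₀ sin ϕ sin δ + cos ϕ cos δ sin h₀ = 1.6185×0.14436×0.31068 + 0.98953×0.95052×0.99886 = 0.072589 + 0.939496 = 1.012085.
Inverse-square distance factor (a/d)² = 1.0497² = 1.101870.
Q̄ = (S_0/π) × 1.101870 × [bracket] = (1361/π) × 1.101870 × 1.012085 = 483.1 W/m².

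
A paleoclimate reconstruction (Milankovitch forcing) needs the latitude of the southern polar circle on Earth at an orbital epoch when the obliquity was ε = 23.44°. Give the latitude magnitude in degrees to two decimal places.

66.56°

The polar circle is the lowest latitude that experiences at least one full rotation of continuous darkness at the northern-summer solstice; it lies at |φ| = 90° − ε = 90° − 23.44° = 66.56°.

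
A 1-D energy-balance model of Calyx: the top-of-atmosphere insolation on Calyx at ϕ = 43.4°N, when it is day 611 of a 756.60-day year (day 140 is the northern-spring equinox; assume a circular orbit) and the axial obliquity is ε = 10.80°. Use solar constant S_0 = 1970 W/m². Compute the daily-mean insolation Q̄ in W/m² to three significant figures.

Solar longitude: L_s = 360° × (611 − 140)/756.60 = 224.108°.
sin δ = sin 10.80° × sin 224.108° = -0.13042, so δ = -7.494°.
cos h₀ = −tan(+43.4°) tan(-7.494°) = 0.1244, h₀ = 1.4461 rad.
Bracket: h₀ sin ϕ sin δ + cos ϕ cos δ sin h₀ = 1.4461×0.68709×-0.13042 + 0.72657×0.99146×0.99223 = -0.129585 + 0.714768 = 0.585183.
Q̄ = (S_0/π) × [bracket] = (1970/π) × 0.585183 = 367.0 W/m².

Q̄ ≈ 367 W/m²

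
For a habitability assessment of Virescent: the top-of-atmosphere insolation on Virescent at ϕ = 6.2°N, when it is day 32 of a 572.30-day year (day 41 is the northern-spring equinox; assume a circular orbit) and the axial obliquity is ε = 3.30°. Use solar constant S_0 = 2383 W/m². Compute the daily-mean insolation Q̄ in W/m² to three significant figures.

Q̄ ≈ 753 W/m²

Solar longitude: L_s = 360° × (32 − 41)/572.30 = -5.661°, i.e. -5.661° + 360° = 354.339°.
sin δ = sin 3.30° × sin 354.339° = -0.00568, so δ = -0.325°.
cos h₀ = −tan(+6.2°) tan(-0.325°) = 0.0006, h₀ = 1.5702 rad.
Bracket: h₀ sin ϕ sin δ + cos ϕ cos δ sin h₀ = 1.5702×0.10800×-0.00568 + 0.99415×0.99998×1.00000 = -0.000963 + 0.994130 = 0.993167.
Q̄ = (S_0/π) × [bracket] = (2383/π) × 0.993167 = 753.3 W/m².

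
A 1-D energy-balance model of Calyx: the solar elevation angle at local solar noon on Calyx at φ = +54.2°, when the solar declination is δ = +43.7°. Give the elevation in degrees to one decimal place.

At local noon the hour angle is zero, so the zenith angle equals |φ − δ| = |+54.2° − (+43.700°)| = 10.500°.
Elevation = 90° − 10.500° = 79.5°.

79.5°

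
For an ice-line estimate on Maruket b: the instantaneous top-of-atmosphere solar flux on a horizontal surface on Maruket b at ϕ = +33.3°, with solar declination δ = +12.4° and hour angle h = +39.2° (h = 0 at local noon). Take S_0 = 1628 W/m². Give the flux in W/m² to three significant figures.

cos θ_z = sin ϕ sin δ + cos ϕ cos δ cos h = 0.117895 + 0.632595 = 0.750490.
Flux = S_0 · cos θ_z = 1628 × 0.750490 = 1222 W/m².

1.22e+03 W/m²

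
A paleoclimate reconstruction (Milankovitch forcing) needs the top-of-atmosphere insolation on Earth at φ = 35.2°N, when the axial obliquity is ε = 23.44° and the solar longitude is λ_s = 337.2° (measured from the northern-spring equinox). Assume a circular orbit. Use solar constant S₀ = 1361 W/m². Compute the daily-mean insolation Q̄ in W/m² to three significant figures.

Q̄ ≈ 291 W/m²

Solar declination: sin δ = sin ε · sin λ_s = sin 23.44° × sin 337.2° = -0.15415, so δ = -8.867°.
cos H₀ = −tan(+35.2°) tan(-8.867°) = 0.1101, H₀ = 1.4605 rad.
Bracket: H₀ sin φ sin δ + cos φ cos δ sin H₀ = 1.4605×0.57643×-0.15415 + 0.81714×0.98805×0.99393 = -0.129775 + 0.802474 = 0.672699.
Q̄ = (S₀/π) × [bracket] = (1361/π) × 0.672699 = 291.4 W/m².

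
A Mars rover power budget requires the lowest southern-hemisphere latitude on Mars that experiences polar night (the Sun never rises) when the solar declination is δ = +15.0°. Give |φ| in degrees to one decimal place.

|φ| = 75.0°

Polar night requires cos H₀ = −tan φ tan δ ≥ 1, i.e. tan φ tan δ ≤ −1.
The boundary is |tan φ| · |tan δ| = 1, so |φ| = 90° − |δ| = 90° − 15.0° = 75.0° in the southern hemisphere.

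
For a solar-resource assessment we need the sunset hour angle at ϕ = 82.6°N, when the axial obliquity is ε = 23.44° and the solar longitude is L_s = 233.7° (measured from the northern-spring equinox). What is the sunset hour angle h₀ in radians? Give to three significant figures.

Solar declination: sin δ = sin ε · sin L_s = sin 23.44° × sin 233.7° = -0.32059, so δ = -18.699°.
cos h₀ = −tan ϕ · tan δ = 2.6059 ≥ 1, so the Sun never rises (polar night) and h₀ = 0.

h₀ = 0.00 rad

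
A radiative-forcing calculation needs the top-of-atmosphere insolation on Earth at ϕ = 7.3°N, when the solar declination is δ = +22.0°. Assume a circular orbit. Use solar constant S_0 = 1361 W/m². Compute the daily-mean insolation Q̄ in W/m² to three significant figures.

cos h₀ = −tan(+7.3°) tan(+22.000°) = -0.0518, h₀ = 1.6226 rad.
Bracket: h₀ sin ϕ sin δ + cos ϕ cos δ sin h₀ = 1.6226×0.12706×0.37461 + 0.99189×0.92718×0.99866 = 0.077232 + 0.918428 = 0.995660.
Q̄ = (S_0/π) × [bracket] = (1361/π) × 0.995660 = 431.3 W/m².

Q̄ ≈ 431 W/m²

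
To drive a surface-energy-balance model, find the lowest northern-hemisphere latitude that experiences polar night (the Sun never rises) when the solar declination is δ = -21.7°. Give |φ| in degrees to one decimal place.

Polar night requires cos H₀ = −tan φ tan δ ≥ 1, i.e. tan φ tan δ ≤ −1.
The boundary is |tan φ| · |tan δ| = 1, so |φ| = 90° − |δ| = 90° − 21.7° = 68.3° in the northern hemisphere.

|φ| = 68.3°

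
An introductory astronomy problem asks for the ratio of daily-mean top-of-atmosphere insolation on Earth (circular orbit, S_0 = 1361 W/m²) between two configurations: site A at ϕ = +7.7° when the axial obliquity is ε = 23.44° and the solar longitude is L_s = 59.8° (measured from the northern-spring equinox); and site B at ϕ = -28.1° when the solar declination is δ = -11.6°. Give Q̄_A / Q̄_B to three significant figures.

Q̄_A / Q̄_B ≈ 0.986

— Configuration A (ϕ=+7.7°):
Solar declination: sin δ = sin ε · sin L_s = sin 23.44° × sin 59.8° = 0.34380, so δ = +20.108°.
cos h₀ = −tan(+7.7°) tan(+20.108°) = -0.0495, h₀ = 1.6203 rad.
Bracket: h₀ sin ϕ sin δ + cos ϕ cos δ sin h₀ = 1.6203×0.13399×0.34380 + 0.99098×0.93904×0.99877 = 0.074640 + 0.929425 = 1.004065.
Q̄ = (S_0/π) × [bracket] = (1361/π) × 1.004065 = 434.98 W/m².
— Configuration B (ϕ=-28.1°):
cos h₀ = −tan(-28.1°) tan(-11.600°) = -0.1096, h₀ = 1.6806 rad.
Bracket: h₀ sin ϕ sin δ + cos ϕ cos δ sin h₀ = 1.6806×-0.47101×-0.20108 + 0.88213×0.97958×0.99398 = 0.159171 + 0.858915 = 1.018086.
Q̄ = (S_0/π) × [bracket] = (1361/π) × 1.018086 = 441.05 W/m².
Ratio Q̄_A / Q̄_B = 434.98 / 441.05 = 0.9862.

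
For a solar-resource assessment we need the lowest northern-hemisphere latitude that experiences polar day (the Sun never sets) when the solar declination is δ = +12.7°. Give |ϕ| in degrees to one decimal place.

|ϕ| = 77.3°

Polar day requires cos h₀ = −tan ϕ tan δ ≤ −1, i.e. tan ϕ tan δ ≥ 1.
The boundary is |tan ϕ| · |tan δ| = 1, so |ϕ| = 90° − |δ| = 90° − 12.7° = 77.3° in the northern hemisphere.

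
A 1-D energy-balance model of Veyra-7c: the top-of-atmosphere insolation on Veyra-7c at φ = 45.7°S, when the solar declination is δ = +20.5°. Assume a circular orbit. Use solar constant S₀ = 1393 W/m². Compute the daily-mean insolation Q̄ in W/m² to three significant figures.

Q̄ ≈ 137 W/m²

cos H₀ = −tan(-45.7°) tan(+20.500°) = 0.3831, H₀ = 1.1776 rad.
Bracket: H₀ sin φ sin δ + cos φ cos δ sin H₀ = 1.1776×-0.71569×0.35021 + 0.69842×0.93667×0.92369 = -0.295156 + 0.604268 = 0.309112.
Q̄ = (S₀/π) × [bracket] = (1393/π) × 0.309112 = 137.1 W/m².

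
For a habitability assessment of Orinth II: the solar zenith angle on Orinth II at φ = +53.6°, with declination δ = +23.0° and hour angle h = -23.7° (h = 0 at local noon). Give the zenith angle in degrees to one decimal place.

θ_z = 35.4°

cos θ_z = sin φ sin δ + cos φ cos δ cos h = 0.314497 + 0.500176 = 0.814673.
θ_z = arccos(0.814673) = 35.4°.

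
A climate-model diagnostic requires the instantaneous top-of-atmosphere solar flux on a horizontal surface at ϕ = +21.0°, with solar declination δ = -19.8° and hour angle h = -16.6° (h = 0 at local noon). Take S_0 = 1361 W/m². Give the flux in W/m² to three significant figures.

980 W/m²

cos θ_z = sin ϕ sin δ + cos ϕ cos δ cos h = -0.121393 + 0.841779 = 0.720386.
Flux = S_0 · cos θ_z = 1361 × 0.720386 = 980.4 W/m².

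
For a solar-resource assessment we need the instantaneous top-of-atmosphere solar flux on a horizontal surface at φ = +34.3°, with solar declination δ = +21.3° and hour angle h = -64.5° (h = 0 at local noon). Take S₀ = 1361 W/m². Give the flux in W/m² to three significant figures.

cos θ_z = sin φ sin δ + cos φ cos δ cos h = 0.204702 + 0.331351 = 0.536053.
Flux = S₀ · cos θ_z = 1361 × 0.536053 = 729.6 W/m².

730 W/m²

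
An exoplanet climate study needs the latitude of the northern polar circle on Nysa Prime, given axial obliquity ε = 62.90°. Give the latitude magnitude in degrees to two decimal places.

27.10°

The polar circle is the lowest latitude that experiences at least one full rotation of continuous daylight at the northern-summer solstice; it lies at |φ| = 90° − ε = 90° − 62.90° = 27.10°.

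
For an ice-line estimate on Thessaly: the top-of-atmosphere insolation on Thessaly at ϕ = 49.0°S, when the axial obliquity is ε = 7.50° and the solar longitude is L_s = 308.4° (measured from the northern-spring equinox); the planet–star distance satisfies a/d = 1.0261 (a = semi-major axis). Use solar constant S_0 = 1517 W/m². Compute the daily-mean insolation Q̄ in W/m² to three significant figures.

Solar declination: sin δ = sin ε · sin L_s = sin 7.50° × sin 308.4° = -0.10229, so δ = -5.871°.
cos h₀ = −tan(-49.0°) tan(-5.871°) = -0.1183, h₀ = 1.6894 rad.
Bracket: h₀ sin ϕ sin δ + cos ϕ cos δ sin h₀ = 1.6894×-0.75471×-0.10229 + 0.65606×0.99475×0.99298 = 0.130420 + 0.648034 = 0.778454.
Inverse-square distance factor (a/d)² = 1.0261² = 1.052881.
Q̄ = (S_0/π) × 1.052881 × [bracket] = (1517/π) × 1.052881 × 0.778454 = 395.8 W/m².

Q̄ ≈ 396 W/m²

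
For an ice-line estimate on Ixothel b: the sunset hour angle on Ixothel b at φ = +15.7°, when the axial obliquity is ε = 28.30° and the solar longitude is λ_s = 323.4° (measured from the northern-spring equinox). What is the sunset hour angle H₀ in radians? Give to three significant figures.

Solar declination: sin δ = sin ε · sin λ_s = sin 28.30° × sin 323.4° = -0.28266, so δ = -16.419°.
cos H₀ = −tan φ · tan δ = −tan(+15.7°) × tan(-16.419°) = 0.0828, so H₀ = 1.4879 rad = 85.25°.

H₀ = 1.49 rad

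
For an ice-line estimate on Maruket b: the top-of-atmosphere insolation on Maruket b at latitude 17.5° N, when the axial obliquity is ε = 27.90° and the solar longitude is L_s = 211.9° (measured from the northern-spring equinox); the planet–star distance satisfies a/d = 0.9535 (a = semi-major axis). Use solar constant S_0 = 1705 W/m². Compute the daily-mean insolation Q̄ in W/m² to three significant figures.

Q̄ ≈ 400 W/m²

Solar declination: sin δ = sin ε · sin L_s = sin 27.90° × sin 211.9° = -0.24727, so δ = -14.316°.
cos h₀ = −tan(+17.5°) tan(-14.316°) = 0.0805, h₀ = 1.4902 rad.
Bracket: h₀ sin ϕ sin δ + cos ϕ cos δ sin h₀ = 1.4902×0.30071×-0.24727 + 0.95372×0.96895×0.99676 = -0.110806 + 0.921113 = 0.810307.
Inverse-square distance factor (a/d)² = 0.9535² = 0.909162.
Q̄ = (S_0/π) × 0.909162 × [bracket] = (1705/π) × 0.909162 × 0.810307 = 399.8 W/m².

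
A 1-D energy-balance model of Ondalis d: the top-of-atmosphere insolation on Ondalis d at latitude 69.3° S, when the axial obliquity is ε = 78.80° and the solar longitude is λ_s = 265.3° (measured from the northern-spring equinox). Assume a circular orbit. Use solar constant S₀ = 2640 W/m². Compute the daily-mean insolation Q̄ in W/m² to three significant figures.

Solar declination: sin δ = sin ε · sin λ_s = sin 78.80° × sin 265.3° = -0.97766, so δ = -77.865°.
cos H₀ = −tan(-69.3°) tan(-77.865°) = -12.3082 ≤ −1 ⇒ polar day, H₀ = π.
Bracket: H₀ sin φ sin δ + cos φ cos δ sin H₀ = 3.1416×-0.93544×-0.97766 + 0.35347×0.21021×0.00000 = 2.873126 + 0.000000 = 2.873126.
Q̄ = (S₀/π) × [bracket] = (2640/π) × 2.873126 = 2414 W/m².

Q̄ ≈ 2.41e+03 W/m²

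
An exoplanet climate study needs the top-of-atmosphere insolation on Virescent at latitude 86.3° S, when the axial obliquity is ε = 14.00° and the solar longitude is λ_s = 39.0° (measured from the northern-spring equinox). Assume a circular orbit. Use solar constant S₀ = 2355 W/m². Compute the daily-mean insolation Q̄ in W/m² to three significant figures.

Q̄ ≈ 0.00 W/m²

Solar declination: sin δ = sin ε · sin λ_s = sin 14.00° × sin 39.0° = 0.15225, so δ = +8.757°.
cos H₀ = −tan(-86.3°) tan(+8.757°) = 2.3821 ≥ 1 ⇒ polar night, H₀ = 0 and Q̄ = 0.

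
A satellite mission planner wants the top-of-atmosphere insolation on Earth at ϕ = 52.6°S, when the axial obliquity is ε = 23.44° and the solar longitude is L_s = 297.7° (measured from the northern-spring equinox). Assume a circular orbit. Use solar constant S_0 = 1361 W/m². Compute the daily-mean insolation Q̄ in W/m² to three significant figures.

Solar declination: sin δ = sin ε · sin L_s = sin 23.44° × sin 297.7° = -0.35220, so δ = -20.622°.
cos h₀ = −tan(-52.6°) tan(-20.622°) = -0.4922, h₀ = 2.0854 rad.
Bracket: h₀ sin ϕ sin δ + cos ϕ cos δ sin h₀ = 2.0854×-0.79441×-0.35220 + 0.60738×0.93592×0.87048 = 0.583477 + 0.494832 = 1.078309.
Q̄ = (S_0/π) × [bracket] = (1361/π) × 1.078309 = 467.1 W/m².

Q̄ ≈ 467 W/m²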